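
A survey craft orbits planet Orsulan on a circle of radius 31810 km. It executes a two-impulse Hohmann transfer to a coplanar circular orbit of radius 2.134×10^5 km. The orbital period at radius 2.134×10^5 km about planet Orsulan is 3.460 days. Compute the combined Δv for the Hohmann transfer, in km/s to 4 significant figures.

From Kepler's third law T² = 4π²r³/μ at r = 2.134×10^5 km, T = 3.460 days = 3.460 × 86400 s = 2.98944×10^5 s: μ = 4π²r³/T² = 4.29302×10^6 km³/s².
Semi-major axis of the transfer orbit: a_t = (31810 + 2.134×10^5)/2 = 1.22605×10^5 km.
Circular speed at r₁: v₁ = √(μ/r₁) = √(4.29302×10^6/31810) = 11.617 km/s.
Transfer-orbit speed at r₁ (vis-viva equation): v_p = √[μ(2/r₁ − 1/a_t)] = 15.326 km/s.
First burn Δv₁ = |v_p − v₁| = 3.709 km/s.
Circular speed at r₂: v₂ = √(μ/r₂) = 4.4852 km/s.
Transfer-orbit speed at r₂: v_a = √[μ(2/r₂ − 1/a_t)] = 2.2846 km/s.
Second burn Δv₂ = |v₂ − v_a| = 2.201 km/s.
Δv = Δv₁ + Δv₂ = 3.709 + 2.201 = 5.910 km/s.

Δv = 5.910 km/s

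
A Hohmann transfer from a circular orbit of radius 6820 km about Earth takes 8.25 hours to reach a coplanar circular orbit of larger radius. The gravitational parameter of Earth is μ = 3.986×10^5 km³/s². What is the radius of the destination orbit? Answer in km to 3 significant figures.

r₂ = 59000 km

Transfer time t = 8.25 hours = 29700 s, and t = π√(a_t³/μ).
So a_t = (μ t²/π²)^(1/3) = (3.986×10^5 × (29700)² / π²)^(1/3) = 32904 km.
Since a_t = (r₁ + r₂)/2, r₂ = 2a_t − r₁ = 2×32904 − 6820 = 58988 km.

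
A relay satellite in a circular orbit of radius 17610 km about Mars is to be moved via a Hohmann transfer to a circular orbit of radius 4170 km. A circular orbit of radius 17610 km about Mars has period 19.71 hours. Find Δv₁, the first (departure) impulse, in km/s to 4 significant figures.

Δv₁ = 0.5944 km/s

From Kepler's third law T² = 4π²r³/μ at r = 17610 km, T = 19.71 hours = 19.71 × 3600 s = 70956 s: μ = 4π²r³/T² = 42821.3 km³/s².
Semi-major axis of the transfer orbit: a_t = (17610 + 4170)/2 = 10890 km.
Circular speed at r = 17610 km: v_c = √(μ/r) = 1.55937 km/s.
Transfer-orbit speed at the same r (vis-viva, a = a_t): v_t = √[μ(2/r − 1/a_t)] = 0.964949 km/s.
Δv₁ = |v_t − v_c| = |0.964949 − 1.55937| = 0.5944 km/s.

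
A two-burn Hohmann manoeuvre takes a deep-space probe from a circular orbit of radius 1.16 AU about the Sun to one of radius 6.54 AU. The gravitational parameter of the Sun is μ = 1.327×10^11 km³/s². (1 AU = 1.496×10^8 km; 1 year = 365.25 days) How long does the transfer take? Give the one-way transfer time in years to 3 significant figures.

t = 3.78 years

In km: r₁ = 1.16 × 1.496×10^8 = 1.73536×10^8 km; r₂ = 6.54 × 1.496×10^8 = 9.78384×10^8 km.
The Hohmann ellipse has a_t = (r₁ + r₂)/2 = 5.7596×10^8 km.
By Kepler's third law the transfer-orbit period is T = 2π√(a_t³/μ), so t = T/2 = 1.192×10^8 s.
Converting: 1.192×10^8 s ÷ 3.15576×10^7 s/year (365.25 × 86400) = 3.78 years.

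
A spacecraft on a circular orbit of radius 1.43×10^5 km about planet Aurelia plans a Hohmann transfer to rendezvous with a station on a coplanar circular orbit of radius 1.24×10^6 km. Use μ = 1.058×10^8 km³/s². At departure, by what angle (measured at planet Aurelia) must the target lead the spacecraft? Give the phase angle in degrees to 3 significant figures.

Transfer-ellipse semi-major axis a_t = (r₁ + r₂)/2 = (1.430×10^5 + 1.240×10^6)/2 = 6.915×10^5 km.
The half-period of the transfer ellipse is t = π√(a_t³/μ) = 1.7563×10^5 s.
Target angular speed ω₂ = √(μ/r₂³) = 7.4492×10^-6 rad/s.
Angle swept by the target during transfer: ω₂·t = 1.3083 rad = 74.96°.
The spacecraft traverses 180° on the transfer ellipse, so the target must lead by 180° − 74.96° = 105°.

φ = 105°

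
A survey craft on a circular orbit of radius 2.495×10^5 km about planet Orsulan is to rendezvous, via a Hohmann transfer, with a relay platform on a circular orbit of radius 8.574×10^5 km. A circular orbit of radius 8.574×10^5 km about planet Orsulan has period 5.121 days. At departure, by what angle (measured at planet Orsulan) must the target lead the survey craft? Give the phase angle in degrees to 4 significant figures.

From Kepler's third law T² = 4π²r³/μ at r = 8.574×10^5 km, T = 5.121 days = 5.121 × 86400 s = 4.424544×10^5 s: μ = 4π²r³/T² = 1.27108×10^8 km³/s².
Transfer-ellipse semi-major axis a_t = (r₁ + r₂)/2 = (2.495×10^5 + 8.574×10^5)/2 = 5.5345×10^5 km.
Transfer time t = π√(a_t³/μ) = 1.1473×10^5 s.
The target's mean motion on its circular orbit is ω₂ = √(μ/r₂³) = 1.4201×10^-5 rad/s.
Angle swept by the target during transfer: ω₂·t = 1.6293 rad = 93.35°.
Arrival is 180° from departure on the ellipse, so φ = 180° − 93.35° = 86.65°.

φ = 86.65°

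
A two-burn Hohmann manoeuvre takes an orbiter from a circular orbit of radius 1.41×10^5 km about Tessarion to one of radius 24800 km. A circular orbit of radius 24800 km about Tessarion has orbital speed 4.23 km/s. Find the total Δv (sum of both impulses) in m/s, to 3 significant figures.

Δv = 2090 m/s

From the circular-orbit relation v² = μ/r at r = 24800 km: μ = v²r = (4.23)² × 24800 = 4.43744×10^5 km³/s².
Semi-major axis of the transfer orbit: a_t = (1.410×10^5 + 24800)/2 = 82900 km.
At r₁ the circular-orbit speed is v₁ = √(μ/r₁) = 1.77401 km/s.
On the transfer ellipse at r₁, vis-viva equation gives v_a = √[μ(2/r₁ − 1/a_t)] = 0.970298 km/s.
First burn Δv₁ = |v_a − v₁| = 0.80371 km/s.
Circular speed at r₂: v₂ = √(μ/r₂) = 4.2300 km/s.
Transfer-orbit speed at r₂: v_p = √[μ(2/r₂ − 1/a_t)] = 5.5166 km/s.
Second burn Δv₂ = |v₂ − v_p| = 1.2866 km/s.
Δv = Δv₁ + Δv₂ = 0.80371 + 1.2866 = 2.090 km/s.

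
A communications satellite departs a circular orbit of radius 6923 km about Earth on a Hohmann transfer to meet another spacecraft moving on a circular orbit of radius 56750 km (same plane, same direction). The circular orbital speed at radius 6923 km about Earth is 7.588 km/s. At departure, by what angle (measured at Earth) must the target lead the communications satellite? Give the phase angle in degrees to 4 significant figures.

From the circular-orbit relation v² = μ/r at r = 6923 km: μ = v²r = (7.588)² × 6923 = 3.98611×10^5 km³/s².
The Hohmann ellipse has a_t = (r₁ + r₂)/2 = 31836.5 km.
Transfer time t = π√(a_t³/μ) = 28270 s.
The target's mean motion on its circular orbit is ω₂ = √(μ/r₂³) = 4.670×10^-5 rad/s.
Angle swept by the target during transfer: ω₂·t = 1.320 rad = 75.63°.
The communications satellite traverses 180° on the transfer ellipse, so the target must lead by 180° − 75.63° = 104.4°.

φ = 104.4°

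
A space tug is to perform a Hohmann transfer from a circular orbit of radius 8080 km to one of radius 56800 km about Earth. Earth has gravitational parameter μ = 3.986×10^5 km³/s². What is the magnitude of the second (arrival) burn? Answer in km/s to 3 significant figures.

Δv₂ = 1.33 km/s

Transfer-ellipse semi-major axis a_t = (r₁ + r₂)/2 = (8080 + 56800)/2 = 32440 km.
On the circular orbit at r = 56800 km, v_c = √(μ/r) = 2.649 km/s.
Transfer-orbit speed at the same r (vis-viva, a = a_t): v_t = √[μ(2/r − 1/a_t)] = 1.322 km/s.
Δv₂ = |v_t − v_c| = |1.322 − 2.649| = 1.327 km/s.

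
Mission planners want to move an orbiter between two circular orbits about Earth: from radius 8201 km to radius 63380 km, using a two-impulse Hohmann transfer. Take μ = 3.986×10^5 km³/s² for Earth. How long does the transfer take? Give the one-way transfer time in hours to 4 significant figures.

Semi-major axis of the transfer orbit: a_t = (8201 + 63380)/2 = 35790.5 km.
By Kepler's third law the transfer-orbit period is T = 2π√(a_t³/μ), so t = T/2 = 33692 s.
Converting: 33692 s ÷ 3600 s/hour = 9.359 hours.

t = 9.359 hours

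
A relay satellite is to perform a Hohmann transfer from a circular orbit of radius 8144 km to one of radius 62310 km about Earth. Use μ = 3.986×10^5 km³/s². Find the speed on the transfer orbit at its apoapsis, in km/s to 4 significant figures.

Semi-major axis of the transfer orbit: a_t = (8144 + 62310)/2 = 35227 km.
The apoapsis of the transfer ellipse is at r = 62310 km.
From the vis-viva equation, v = √[μ(2/r − 1/a_t)] = 1.216 km/s.

v = 1.216 km/s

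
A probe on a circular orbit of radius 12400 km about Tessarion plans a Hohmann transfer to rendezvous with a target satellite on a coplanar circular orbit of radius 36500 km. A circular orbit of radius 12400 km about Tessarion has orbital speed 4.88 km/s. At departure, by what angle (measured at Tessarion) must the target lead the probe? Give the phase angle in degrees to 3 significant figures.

φ = 81.3°

From the circular-orbit relation v² = μ/r at r = 12400 km: μ = v²r = (4.88)² × 12400 = 2.95299×10^5 km³/s².
Semi-major axis of the transfer orbit: a_t = (12400 + 36500)/2 = 24450 km.
Transfer time t = π√(a_t³/μ) = 22102 s.
The target's mean motion on its circular orbit is ω₂ = √(μ/r₂³) = 7.7928×10^-5 rad/s.
Angle swept by the target during transfer: ω₂·t = 1.7224 rad = 98.69°.
The probe traverses 180° on the transfer ellipse, so the target must lead by 180° − 98.69° = 81.3°.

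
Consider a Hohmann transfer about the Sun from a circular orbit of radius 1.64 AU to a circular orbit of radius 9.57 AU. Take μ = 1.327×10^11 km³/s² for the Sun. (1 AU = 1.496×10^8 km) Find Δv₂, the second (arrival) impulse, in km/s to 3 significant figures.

Δv₂ = 4.42 km/s

In km: r₁ = 1.64 × 1.496×10^8 = 2.45344×10^8 km; r₂ = 9.57 × 1.496×10^8 = 1.431672×10^9 km.
The Hohmann ellipse has a_t = (r₁ + r₂)/2 = 8.38508×10^8 km.
Circular speed at r = 1.431672×10^9 km: v_c = √(μ/r) = 9.628 km/s.
Transfer-orbit speed at the same r (vis-viva, a = a_t): v_t = √[μ(2/r − 1/a_t)] = 5.208 km/s.
Δv₂ = |v_t − v_c| = |5.208 − 9.628| = 4.420 km/s.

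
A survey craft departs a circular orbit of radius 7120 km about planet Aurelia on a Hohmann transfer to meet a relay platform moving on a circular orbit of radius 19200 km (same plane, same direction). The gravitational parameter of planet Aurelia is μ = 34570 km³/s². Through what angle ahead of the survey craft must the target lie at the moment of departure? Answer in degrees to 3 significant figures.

φ = 77.9°

Semi-major axis of the transfer orbit: a_t = (7120 + 19200)/2 = 13160 km.
The half-period of the transfer ellipse is t = π√(a_t³/μ) = 25508 s.
The target's mean motion on its circular orbit is ω₂ = √(μ/r₂³) = 6.9887×10^-5 rad/s.
Angle swept by the target during transfer: ω₂·t = 1.7827 rad = 102.1°.
The survey craft traverses 180° on the transfer ellipse, so the target must lead by 180° − 102.1° = 77.9°.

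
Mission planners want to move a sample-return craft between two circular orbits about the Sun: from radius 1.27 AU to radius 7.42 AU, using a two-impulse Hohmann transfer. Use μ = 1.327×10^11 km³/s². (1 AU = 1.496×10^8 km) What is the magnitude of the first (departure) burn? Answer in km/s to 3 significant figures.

Δv₁ = 8.11 km/s

In km: r₁ = 1.27 × 1.496×10^8 = 1.89992×10^8 km; r₂ = 7.42 × 1.496×10^8 = 1.110032×10^9 km.
Transfer-ellipse semi-major axis a_t = (r₁ + r₂)/2 = (1.89992×10^8 + 1.110032×10^9)/2 = 6.50012×10^8 km.
Circular speed at r = 1.89992×10^8 km: v_c = √(μ/r) = 26.428 km/s.
Vis-viva on the transfer ellipse at r = 1.89992×10^8 km gives v_t = √[μ(2/r − 1/a_t)] = 34.536 km/s.
Δv₁ = |v_t − v_c| = |34.536 − 26.428| = 8.108 km/s.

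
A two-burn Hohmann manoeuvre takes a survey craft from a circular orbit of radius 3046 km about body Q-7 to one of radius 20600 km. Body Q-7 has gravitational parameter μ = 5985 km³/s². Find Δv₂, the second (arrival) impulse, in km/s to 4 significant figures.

The Hohmann ellipse has a_t = (r₁ + r₂)/2 = 11823 km.
On the circular orbit at r = 20600 km, v_c = √(μ/r) = 0.5390 km/s.
Transfer-orbit speed at the same r (vis-viva, a = a_t): v_t = √[μ(2/r − 1/a_t)] = 0.2736 km/s.
Δv₂ = |v_t − v_c| = |0.2736 − 0.5390| = 0.2654 km/s.

Δv₂ = 0.2654 km/s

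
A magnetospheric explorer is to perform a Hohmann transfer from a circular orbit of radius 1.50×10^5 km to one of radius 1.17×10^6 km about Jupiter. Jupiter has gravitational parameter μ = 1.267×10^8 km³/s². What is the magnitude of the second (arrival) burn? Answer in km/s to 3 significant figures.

Δv₂ = 5.45 km/s

Semi-major axis of the transfer orbit: a_t = (1.500×10^5 + 1.170×10^6)/2 = 6.600×10^5 km.
On the circular orbit at r = 1.170×10^6 km, v_c = √(μ/r) = 10.406 km/s.
Transfer-orbit speed at the same r (vis-viva, a = a_t): v_t = √[μ(2/r − 1/a_t)] = 4.9610 km/s.
Δv₂ = |v_t − v_c| = |4.9610 − 10.406| = 5.445 km/s.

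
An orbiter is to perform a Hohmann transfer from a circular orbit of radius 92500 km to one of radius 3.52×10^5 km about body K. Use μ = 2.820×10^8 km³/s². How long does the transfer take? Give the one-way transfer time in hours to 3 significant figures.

t = 5.44 hours

The Hohmann ellipse has a_t = (r₁ + r₂)/2 = 2.2225×10^5 km.
Half the transfer-orbit period gives t = π√(a_t³/μ) = 19600 s.
Converting: 19600 s ÷ 3600 s/hour = 5.44 hours.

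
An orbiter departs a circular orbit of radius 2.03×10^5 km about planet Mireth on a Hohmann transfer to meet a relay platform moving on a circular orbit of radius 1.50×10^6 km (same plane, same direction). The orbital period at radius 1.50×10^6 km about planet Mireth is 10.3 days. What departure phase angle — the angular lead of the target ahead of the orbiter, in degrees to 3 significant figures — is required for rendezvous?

φ = 103°

From Kepler's third law T² = 4π²r³/μ at r = 1.50×10^6 km, T = 10.3 days = 10.3 × 86400 s = 8.8992×10^5 s: μ = 4π²r³/T² = 1.68241×10^8 km³/s².
Transfer-ellipse semi-major axis a_t = (r₁ + r₂)/2 = (2.030×10^5 + 1.500×10^6)/2 = 8.515×10^5 km.
Transfer time t = π√(a_t³/μ) = 1.9031×10^5 s.
Target angular speed ω₂ = √(μ/r₂³) = 7.0604×10^-6 rad/s.
Angle swept by the target during transfer: ω₂·t = 1.3437 rad = 76.99°.
The orbiter traverses 180° on the transfer ellipse, so the target must lead by 180° − 76.99° = 103°.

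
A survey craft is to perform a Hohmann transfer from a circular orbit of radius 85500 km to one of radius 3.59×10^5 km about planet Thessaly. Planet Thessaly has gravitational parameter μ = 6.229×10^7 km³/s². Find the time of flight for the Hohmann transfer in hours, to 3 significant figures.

Transfer-ellipse semi-major axis a_t = (r₁ + r₂)/2 = (85500 + 3.590×10^5)/2 = 2.2225×10^5 km.
Half the transfer-orbit period gives t = π√(a_t³/μ) = 41710 s.
Converting: 41710 s ÷ 3600 s/hour = 11.6 hours.

t = 11.6 hours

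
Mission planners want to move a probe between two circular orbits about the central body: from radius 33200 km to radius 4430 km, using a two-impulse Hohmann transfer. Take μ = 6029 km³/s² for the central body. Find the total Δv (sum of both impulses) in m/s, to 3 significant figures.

Transfer-ellipse semi-major axis a_t = (r₁ + r₂)/2 = (33200 + 4430)/2 = 18815 km.
Circular speed at r₁: v₁ = √(μ/r₁) = √(6029/33200) = 0.42614 km/s.
Transfer-orbit speed at r₁ (v² = μ(2/r − 1/a)): v_a = √[μ(2/r₁ − 1/a_t)] = 0.20678 km/s.
First burn Δv₁ = |v_a − v₁| = 0.21936 km/s.
Circular speed at r₂: v₂ = √(μ/r₂) = 1.166597 km/s.
Transfer-orbit speed at r₂: v_p = √[μ(2/r₂ − 1/a_t)] = 1.549665 km/s.
Second burn Δv₂ = |v₂ − v_p| = 0.38307 km/s.
Δv = Δv₁ + Δv₂ = 0.21936 + 0.38307 = 0.6024 km/s.

Δv = 602 m/s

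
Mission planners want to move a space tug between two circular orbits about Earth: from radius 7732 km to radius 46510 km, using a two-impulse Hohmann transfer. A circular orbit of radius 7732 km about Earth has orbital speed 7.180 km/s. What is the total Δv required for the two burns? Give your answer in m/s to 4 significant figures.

Δv = 3587 m/s

From the circular-orbit relation v² = μ/r at r = 7732 km: μ = v²r = (7.180)² × 7732 = 3.98603×10^5 km³/s².
Semi-major axis of the transfer orbit: a_t = (7732 + 46510)/2 = 27121 km.
Circular speed at r₁: v₁ = √(μ/r₁) = √(3.98603×10^5/7732) = 7.180 km/s.
Transfer-orbit speed at r₁ (vis-viva equation): v_p = √[μ(2/r₁ − 1/a_t)] = 9.403 km/s.
First burn Δv₁ = |v_p − v₁| = 2.223 km/s.
At r₂, v₂ = √(μ/r₂) = 2.9275 km/s.
Transfer-orbit speed at r₂: v_a = √[μ(2/r₂ − 1/a_t)] = 1.5631 km/s.
Second burn Δv₂ = |v₂ − v_a| = 1.364 km/s.
Δv = Δv₁ + Δv₂ = 2.223 + 1.364 = 3.587 km/s.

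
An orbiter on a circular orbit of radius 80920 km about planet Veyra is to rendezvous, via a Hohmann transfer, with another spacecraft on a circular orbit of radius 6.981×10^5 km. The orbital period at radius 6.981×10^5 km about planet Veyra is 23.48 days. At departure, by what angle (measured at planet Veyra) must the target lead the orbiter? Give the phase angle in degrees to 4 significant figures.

φ = 105.0°

From Kepler's third law T² = 4π²r³/μ at r = 6.981×10^5 km, T = 23.48 days = 23.48 × 86400 s = 2.028672×10^6 s: μ = 4π²r³/T² = 3.26354×10^6 km³/s².
The Hohmann ellipse has a_t = (r₁ + r₂)/2 = 3.8951×10^5 km.
The half-period of the transfer ellipse is t = π√(a_t³/μ) = 4.2275×10^5 s.
The target's mean motion on its circular orbit is ω₂ = √(μ/r₂³) = 3.0972×10^-6 rad/s.
Angle swept by the target during transfer: ω₂·t = 1.3093 rad = 75.02°.
Arrival is 180° from departure on the ellipse, so φ = 180° − 75.02° = 105.0°.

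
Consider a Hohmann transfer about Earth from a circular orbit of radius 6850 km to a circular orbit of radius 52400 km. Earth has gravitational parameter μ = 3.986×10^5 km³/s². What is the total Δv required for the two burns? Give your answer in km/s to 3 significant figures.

Semi-major axis of the transfer orbit: a_t = (6850 + 52400)/2 = 29625 km.
At r₁ the circular-orbit speed is v₁ = √(μ/r₁) = 7.6282 km/s.
Transfer-orbit speed at r₁ (vis-viva): v_p = √[μ(2/r₁ − 1/a_t)] = 10.145 km/s.
First burn Δv₁ = |v_p − v₁| = 2.517 km/s.
Circular speed at r₂: v₂ = √(μ/r₂) = 2.758 km/s.
Transfer-orbit speed at r₂: v_a = √[μ(2/r₂ − 1/a_t)] = 1.326 km/s.
Second burn Δv₂ = |v₂ − v_a| = 1.432 km/s.
Δv = Δv₁ + Δv₂ = 2.517 + 1.432 = 3.949 km/s.

Δv = 3.95 km/s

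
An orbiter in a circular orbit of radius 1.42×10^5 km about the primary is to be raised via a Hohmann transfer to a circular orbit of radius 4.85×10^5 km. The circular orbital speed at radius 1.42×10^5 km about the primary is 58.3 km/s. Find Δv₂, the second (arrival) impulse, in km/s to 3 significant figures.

From the circular-orbit relation v² = μ/r at r = 1.42×10^5 km: μ = v²r = (58.3)² × 1.42×10^5 = 4.82642×10^8 km³/s².
Semi-major axis of the transfer orbit: a_t = (1.420×10^5 + 4.850×10^5)/2 = 3.135×10^5 km.
On the circular orbit at r = 4.850×10^5 km, v_c = √(μ/r) = 31.54582 km/s.
Transfer-orbit speed at the same r (vis-viva, a = a_t): v_t = √[μ(2/r − 1/a_t)] = 21.23084 km/s.
Δv₂ = |v_t − v_c| = |21.23084 − 31.54582| = 10.31 km/s.

Δv₂ = 10.3 km/s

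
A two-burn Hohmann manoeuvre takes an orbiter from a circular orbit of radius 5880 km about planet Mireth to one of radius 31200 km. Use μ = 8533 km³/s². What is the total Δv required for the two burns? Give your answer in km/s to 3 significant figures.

Transfer-ellipse semi-major axis a_t = (r₁ + r₂)/2 = (5880 + 31200)/2 = 18540 km.
Circular speed at r₁: v₁ = √(μ/r₁) = √(8533/5880) = 1.20465 km/s.
Transfer-orbit speed at r₁ (vis-viva equation): v_p = √[μ(2/r₁ − 1/a_t)] = 1.56273 km/s.
First burn Δv₁ = |v_p − v₁| = 0.35808 km/s.
Circular speed at r₂: v₂ = √(μ/r₂) = 0.522966 km/s.
Transfer-orbit speed at r₂: v_a = √[μ(2/r₂ − 1/a_t)] = 0.294515 km/s.
Second burn Δv₂ = |v₂ − v_a| = 0.22845 km/s.
Total Δv = Δv₁ + Δv₂ = 0.5865 km/s.

Δv = 0.587 km/s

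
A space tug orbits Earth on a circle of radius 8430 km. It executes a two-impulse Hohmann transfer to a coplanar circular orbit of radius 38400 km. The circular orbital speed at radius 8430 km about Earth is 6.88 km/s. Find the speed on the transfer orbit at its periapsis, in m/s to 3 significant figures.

From the circular-orbit relation v² = μ/r at r = 8430 km: μ = v²r = (6.88)² × 8430 = 3.99029×10^5 km³/s².
The Hohmann ellipse has a_t = (r₁ + r₂)/2 = 23415 km.
At periapsis, r = 8430 km.
From the vis-viva equation, v = √[μ(2/r − 1/a_t)] = 8.811 km/s.

v = 8810 m/s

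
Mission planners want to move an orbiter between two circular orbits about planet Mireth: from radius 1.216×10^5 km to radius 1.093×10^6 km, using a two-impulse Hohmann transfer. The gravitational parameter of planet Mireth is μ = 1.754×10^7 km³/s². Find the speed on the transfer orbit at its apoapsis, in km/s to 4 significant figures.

v = 1.793 km/s

Transfer-ellipse semi-major axis a_t = (r₁ + r₂)/2 = (1.216×10^5 + 1.093×10^6)/2 = 6.073×10^5 km.
At apoapsis, r = 1.093×10^6 km.
Applying v² = μ(2/r − 1/a_t): v = 1.793 km/s.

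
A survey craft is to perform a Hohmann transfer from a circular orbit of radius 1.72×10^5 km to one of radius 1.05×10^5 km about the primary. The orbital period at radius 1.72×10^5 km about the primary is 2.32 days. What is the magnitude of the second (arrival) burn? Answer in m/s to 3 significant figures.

From Kepler's third law T² = 4π²r³/μ at r = 1.72×10^5 km, T = 2.32 days = 2.32 × 86400 s = 2.00448×10^5 s: μ = 4π²r³/T² = 4.99967×10^6 km³/s².
Transfer-ellipse semi-major axis a_t = (r₁ + r₂)/2 = (1.720×10^5 + 1.050×10^5)/2 = 1.385×10^5 km.
Circular speed at r = 1.050×10^5 km: v_c = √(μ/r) = 6.9004 km/s.
Vis-viva on the transfer ellipse at r = 1.050×10^5 km gives v_t = √[μ(2/r − 1/a_t)] = 7.6898 km/s.
Δv₂ = |v_t − v_c| = |7.6898 − 6.9004| = 0.7894 km/s.

Δv₂ = 789 m/s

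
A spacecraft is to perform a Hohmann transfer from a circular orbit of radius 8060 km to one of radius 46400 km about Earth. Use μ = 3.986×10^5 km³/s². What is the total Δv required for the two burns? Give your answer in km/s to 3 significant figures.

Semi-major axis of the transfer orbit: a_t = (8060 + 46400)/2 = 27230 km.
At r₁ the circular-orbit speed is v₁ = √(μ/r₁) = 7.032 km/s.
Transfer-orbit speed at r₁ (v² = μ(2/r − 1/a)): v_p = √[μ(2/r₁ − 1/a_t)] = 9.180 km/s.
First burn Δv₁ = |v_p − v₁| = 2.148 km/s.
At r₂, v₂ = √(μ/r₂) = 2.931 km/s.
Transfer-orbit speed at r₂: v_a = √[μ(2/r₂ − 1/a_t)] = 1.595 km/s.
Second burn Δv₂ = |v₂ − v_a| = 1.336 km/s.
Δv = Δv₁ + Δv₂ = 2.148 + 1.336 = 3.484 km/s.

Δv = 3.48 km/s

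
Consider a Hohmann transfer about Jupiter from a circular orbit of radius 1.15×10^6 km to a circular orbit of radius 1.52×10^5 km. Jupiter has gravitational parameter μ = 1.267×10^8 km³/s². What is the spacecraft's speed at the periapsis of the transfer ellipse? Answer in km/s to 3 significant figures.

v = 38.4 km/s

Semi-major axis of the transfer orbit: a_t = (1.150×10^6 + 1.520×10^5)/2 = 6.510×10^5 km.
At periapsis, r = 1.520×10^5 km.
Vis-viva: v = √[μ(2/r − 1/a_t)] = √[1.267×10^8 × (2/1.520×10^5 − 1/6.510×10^5)] = 38.37 km/s.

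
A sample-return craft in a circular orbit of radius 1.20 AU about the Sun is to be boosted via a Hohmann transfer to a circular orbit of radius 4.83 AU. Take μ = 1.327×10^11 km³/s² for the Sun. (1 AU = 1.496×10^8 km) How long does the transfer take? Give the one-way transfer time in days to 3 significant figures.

In km: r₁ = 1.20 × 1.496×10^8 = 1.7952×10^8 km; r₂ = 4.83 × 1.496×10^8 = 7.22568×10^8 km.
Semi-major axis of the transfer orbit: a_t = (1.7952×10^8 + 7.22568×10^8)/2 = 4.51044×10^8 km.
Half the transfer-orbit period gives t = π√(a_t³/μ) = 8.261×10^7 s.
Converting: 8.261×10^7 s ÷ 86400 s/day = 956 days.

t = 956 days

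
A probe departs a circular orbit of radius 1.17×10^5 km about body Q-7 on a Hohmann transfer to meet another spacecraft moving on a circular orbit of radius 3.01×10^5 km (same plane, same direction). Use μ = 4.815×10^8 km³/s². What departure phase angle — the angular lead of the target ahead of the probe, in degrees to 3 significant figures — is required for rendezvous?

φ = 75.9°

The Hohmann ellipse has a_t = (r₁ + r₂)/2 = 2.090×10^5 km.
The half-period of the transfer ellipse is t = π√(a_t³/μ) = 13679.5 s.
The target's mean motion on its circular orbit is ω₂ = √(μ/r₂³) = 1.32877×10^-4 rad/s.
Angle swept by the target during transfer: ω₂·t = 1.8177 rad = 104.1°.
The probe traverses 180° on the transfer ellipse, so the target must lead by 180° − 104.1° = 75.9°.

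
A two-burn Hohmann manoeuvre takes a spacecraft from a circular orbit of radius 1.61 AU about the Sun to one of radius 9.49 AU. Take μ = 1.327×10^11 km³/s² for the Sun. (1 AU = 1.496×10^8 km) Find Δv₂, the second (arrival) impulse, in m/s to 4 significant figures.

Δv₂ = 4461 m/s

In km: r₁ = 1.61 × 1.496×10^8 = 2.40856×10^8 km; r₂ = 9.49 × 1.496×10^8 = 1.419704×10^9 km.
Semi-major axis of the transfer orbit: a_t = (2.40856×10^8 + 1.419704×10^9)/2 = 8.3028×10^8 km.
Circular speed at r = 1.419704×10^9 km: v_c = √(μ/r) = 9.668 km/s.
Transfer-orbit speed at the same r (vis-viva, a = a_t): v_t = √[μ(2/r − 1/a_t)] = 5.207 km/s.
Δv₂ = |v_t − v_c| = |5.207 − 9.668| = 4.461 km/s.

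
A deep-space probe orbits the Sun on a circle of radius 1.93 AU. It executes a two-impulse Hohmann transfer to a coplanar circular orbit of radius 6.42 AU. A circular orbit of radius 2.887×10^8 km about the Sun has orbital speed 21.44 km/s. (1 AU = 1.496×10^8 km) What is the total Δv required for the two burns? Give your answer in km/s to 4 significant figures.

Δv = 8.909 km/s

From the circular-orbit relation v² = μ/r at r = 2.887×10^8 km: μ = v²r = (21.44)² × 2.887×10^8 = 1.32708×10^11 km³/s².
In km: r₁ = 1.93 × 1.496×10^8 = 2.88728×10^8 km; r₂ = 6.42 × 1.496×10^8 = 9.60432×10^8 km.
Transfer-ellipse semi-major axis a_t = (r₁ + r₂)/2 = (2.88728×10^8 + 9.60432×10^8)/2 = 6.2458×10^8 km.
Circular speed at r₁: v₁ = √(μ/r₁) = √(1.32708×10^11/2.88728×10^8) = 21.439 km/s.
On the transfer ellipse at r₁, v² = μ(2/r − 1/a) gives v_p = √[μ(2/r₁ − 1/a_t)] = 26.585 km/s.
First burn Δv₁ = |v_p − v₁| = 5.146 km/s.
At r₂, v₂ = √(μ/r₂) = 11.755 km/s.
Transfer-orbit speed at r₂: v_a = √[μ(2/r₂ − 1/a_t)] = 7.9922 km/s.
Second burn Δv₂ = |v₂ − v_a| = 3.763 km/s.
Δv = Δv₁ + Δv₂ = 5.146 + 3.763 = 8.909 km/s.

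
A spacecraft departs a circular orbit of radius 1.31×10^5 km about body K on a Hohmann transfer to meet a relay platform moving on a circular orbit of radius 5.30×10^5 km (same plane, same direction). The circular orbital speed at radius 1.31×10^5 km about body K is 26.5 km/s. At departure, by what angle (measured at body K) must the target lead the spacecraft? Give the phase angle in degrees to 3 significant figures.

From the circular-orbit relation v² = μ/r at r = 1.31×10^5 km: μ = v²r = (26.5)² × 1.31×10^5 = 9.19948×10^7 km³/s².
Transfer-ellipse semi-major axis a_t = (r₁ + r₂)/2 = (1.310×10^5 + 5.300×10^5)/2 = 3.305×10^5 km.
The half-period of the transfer ellipse is t = π√(a_t³/μ) = 62230 s.
Target angular speed ω₂ = √(μ/r₂³) = 2.486×10^-5 rad/s.
Angle swept by the target during transfer: ω₂·t = 1.547 rad = 88.64°.
The spacecraft traverses 180° on the transfer ellipse, so the target must lead by 180° − 88.64° = 91.4°.

φ = 91.4°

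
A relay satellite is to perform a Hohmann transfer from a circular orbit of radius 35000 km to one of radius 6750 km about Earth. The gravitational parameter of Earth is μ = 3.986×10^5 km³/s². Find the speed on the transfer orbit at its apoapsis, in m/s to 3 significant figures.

v = 1920 m/s

The Hohmann ellipse has a_t = (r₁ + r₂)/2 = 20875 km.
At apoapsis, r = 35000 km.
Applying v² = μ(2/r − 1/a_t): v = 1.919 km/s.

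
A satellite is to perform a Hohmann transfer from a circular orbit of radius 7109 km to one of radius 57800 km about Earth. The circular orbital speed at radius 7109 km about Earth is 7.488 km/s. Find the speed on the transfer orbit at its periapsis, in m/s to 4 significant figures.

From the circular-orbit relation v² = μ/r at r = 7109 km: μ = v²r = (7.488)² × 7109 = 3.98603×10^5 km³/s².
The Hohmann ellipse has a_t = (r₁ + r₂)/2 = 32454.5 km.
The periapsis of the transfer ellipse is at r = 7109 km.
Vis-viva: v = √[μ(2/r − 1/a_t)] = √[3.98603×10^5 × (2/7109 − 1/32454.5)] = 9.993 km/s.

v = 9993 m/s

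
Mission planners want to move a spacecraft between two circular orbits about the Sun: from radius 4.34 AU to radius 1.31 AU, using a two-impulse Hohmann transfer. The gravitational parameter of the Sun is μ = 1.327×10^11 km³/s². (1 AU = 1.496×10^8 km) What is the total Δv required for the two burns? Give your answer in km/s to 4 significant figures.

In km: r₁ = 4.34 × 1.496×10^8 = 6.49264×10^8 km; r₂ = 1.31 × 1.496×10^8 = 1.95976×10^8 km.
Semi-major axis of the transfer orbit: a_t = (6.49264×10^8 + 1.95976×10^8)/2 = 4.2262×10^8 km.
At r₁ the circular-orbit speed is v₁ = √(μ/r₁) = 14.296 km/s.
Transfer-orbit speed at r₁ (v² = μ(2/r − 1/a)): v_a = √[μ(2/r₁ − 1/a_t)] = 9.7353 km/s.
First burn Δv₁ = |v_a − v₁| = 4.561 km/s.
Circular speed at r₂: v₂ = √(μ/r₂) = 26.022 km/s.
Transfer-orbit speed at r₂: v_p = √[μ(2/r₂ − 1/a_t)] = 32.253 km/s.
Second burn Δv₂ = |v₂ − v_p| = 6.231 km/s.
Δv = Δv₁ + Δv₂ = 4.561 + 6.231 = 10.79 km/s.

Δv = 10.79 km/s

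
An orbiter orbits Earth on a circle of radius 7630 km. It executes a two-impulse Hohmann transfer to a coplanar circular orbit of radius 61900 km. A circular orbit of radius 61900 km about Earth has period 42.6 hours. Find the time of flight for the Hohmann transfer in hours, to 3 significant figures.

t = 8.97 hours

From Kepler's third law T² = 4π²r³/μ at r = 61900 km, T = 42.6 hours = 42.6 × 3600 s = 1.5336×10^5 s: μ = 4π²r³/T² = 3.98114×10^5 km³/s².
Transfer-ellipse semi-major axis a_t = (r₁ + r₂)/2 = (7630 + 61900)/2 = 34765 km.
By Kepler's third law the transfer-orbit period is T = 2π√(a_t³/μ), so t = T/2 = 32274.5 s.
Converting: 32274.5 s ÷ 3600 s/hour = 8.97 hours.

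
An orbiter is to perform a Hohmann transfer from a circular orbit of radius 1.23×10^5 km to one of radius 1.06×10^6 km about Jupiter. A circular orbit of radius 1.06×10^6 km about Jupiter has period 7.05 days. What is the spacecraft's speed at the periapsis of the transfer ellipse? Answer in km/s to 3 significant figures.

From Kepler's third law T² = 4π²r³/μ at r = 1.06×10^6 km, T = 7.05 days = 7.05 × 86400 s = 6.0912×10^5 s: μ = 4π²r³/T² = 1.26728×10^8 km³/s².
Transfer-ellipse semi-major axis a_t = (r₁ + r₂)/2 = (1.230×10^5 + 1.060×10^6)/2 = 5.915×10^5 km.
The periapsis of the transfer ellipse is at r = 1.230×10^5 km.
Vis-viva: v = √[μ(2/r − 1/a_t)] = √[1.26728×10^8 × (2/1.230×10^5 − 1/5.915×10^5)] = 42.97 km/s.

v = 43.0 km/s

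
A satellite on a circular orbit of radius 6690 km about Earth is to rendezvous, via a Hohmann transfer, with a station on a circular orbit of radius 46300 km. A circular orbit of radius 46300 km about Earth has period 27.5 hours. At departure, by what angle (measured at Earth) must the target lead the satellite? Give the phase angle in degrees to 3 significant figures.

φ = 102°

From Kepler's third law T² = 4π²r³/μ at r = 46300 km, T = 27.5 hours = 27.5 × 3600 s = 99000 s: μ = 4π²r³/T² = 3.99790×10^5 km³/s².
The Hohmann ellipse has a_t = (r₁ + r₂)/2 = 26495 km.
Transfer time t = π√(a_t³/μ) = 21430 s.
Target angular speed ω₂ = √(μ/r₂³) = 6.347×10^-5 rad/s.
Angle swept by the target during transfer: ω₂·t = 1.360 rad = 77.92°.
Arrival is 180° from departure on the ellipse, so φ = 180° − 77.92° = 102°.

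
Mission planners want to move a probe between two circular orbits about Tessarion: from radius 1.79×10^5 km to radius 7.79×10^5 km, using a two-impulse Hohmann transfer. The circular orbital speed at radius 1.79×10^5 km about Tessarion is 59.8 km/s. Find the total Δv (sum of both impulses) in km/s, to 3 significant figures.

Δv = 27.6 km/s

From the circular-orbit relation v² = μ/r at r = 1.79×10^5 km: μ = v²r = (59.8)² × 1.79×10^5 = 6.40111×10^8 km³/s².
Semi-major axis of the transfer orbit: a_t = (1.790×10^5 + 7.790×10^5)/2 = 4.790×10^5 km.
At r₁ the circular-orbit speed is v₁ = √(μ/r₁) = 59.80 km/s.
On the transfer ellipse at r₁, vis-viva equation gives v_p = √[μ(2/r₁ − 1/a_t)] = 76.26 km/s.
First burn Δv₁ = |v_p − v₁| = 16.46 km/s.
At r₂, v₂ = √(μ/r₂) = 28.665 km/s.
Transfer-orbit speed at r₂: v_a = √[μ(2/r₂ − 1/a_t)] = 17.523 km/s.
Second burn Δv₂ = |v₂ − v_a| = 11.14 km/s.
Δv = Δv₁ + Δv₂ = 16.46 + 11.14 = 27.60 km/s.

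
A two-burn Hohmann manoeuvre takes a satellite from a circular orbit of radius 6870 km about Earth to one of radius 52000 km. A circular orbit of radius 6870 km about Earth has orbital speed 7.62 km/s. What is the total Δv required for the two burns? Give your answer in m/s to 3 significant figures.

Δv = 3940 m/s

From the circular-orbit relation v² = μ/r at r = 6870 km: μ = v²r = (7.62)² × 6870 = 3.98902×10^5 km³/s².
Semi-major axis of the transfer orbit: a_t = (6870 + 52000)/2 = 29435 km.
Circular speed at r₁: v₁ = √(μ/r₁) = √(3.98902×10^5/6870) = 7.6200 km/s.
Transfer-orbit speed at r₁ (vis-viva equation): v_p = √[μ(2/r₁ − 1/a_t)] = 10.128 km/s.
First burn Δv₁ = |v_p − v₁| = 2.508 km/s.
Circular speed at r₂: v₂ = √(μ/r₂) = 2.770 km/s.
Transfer-orbit speed at r₂: v_a = √[μ(2/r₂ − 1/a_t)] = 1.338 km/s.
Second burn Δv₂ = |v₂ − v_a| = 1.432 km/s.
Total Δv = Δv₁ + Δv₂ = 3.940 km/s.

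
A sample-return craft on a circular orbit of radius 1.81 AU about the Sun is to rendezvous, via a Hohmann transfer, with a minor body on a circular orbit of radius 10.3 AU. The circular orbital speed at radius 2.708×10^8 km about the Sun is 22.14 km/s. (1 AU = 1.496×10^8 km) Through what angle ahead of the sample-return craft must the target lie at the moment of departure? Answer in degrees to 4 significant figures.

φ = 98.87°

From the circular-orbit relation v² = μ/r at r = 2.708×10^8 km: μ = v²r = (22.14)² × 2.708×10^8 = 1.32741×10^11 km³/s².
In km: r₁ = 1.81 × 1.496×10^8 = 2.70776×10^8 km; r₂ = 10.3 × 1.496×10^8 = 1.54088×10^9 km.
Semi-major axis of the transfer orbit: a_t = (2.70776×10^8 + 1.54088×10^9)/2 = 9.05828×10^8 km.
The half-period of the transfer ellipse is t = π√(a_t³/μ) = 2.351×10^8 s.
Target angular speed ω₂ = √(μ/r₂³) = 6.023×10^-9 rad/s.
Angle swept by the target during transfer: ω₂·t = 1.416 rad = 81.13°.
The sample-return craft traverses 180° on the transfer ellipse, so the target must lead by 180° − 81.13° = 98.87°.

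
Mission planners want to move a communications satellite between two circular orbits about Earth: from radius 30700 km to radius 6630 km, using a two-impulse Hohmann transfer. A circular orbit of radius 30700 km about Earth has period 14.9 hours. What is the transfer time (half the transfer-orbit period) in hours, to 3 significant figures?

From Kepler's third law T² = 4π²r³/μ at r = 30700 km, T = 14.9 hours = 14.9 × 3600 s = 53640 s: μ = 4π²r³/T² = 3.97006×10^5 km³/s².
Semi-major axis of the transfer orbit: a_t = (30700 + 6630)/2 = 18665 km.
Transfer time t = π√(a_t³/μ) = π√((18665)³ / 3.97006×10^5) = 12710 s.
Converting: 12710 s ÷ 3600 s/hour = 3.53 hours.

t = 3.53 hours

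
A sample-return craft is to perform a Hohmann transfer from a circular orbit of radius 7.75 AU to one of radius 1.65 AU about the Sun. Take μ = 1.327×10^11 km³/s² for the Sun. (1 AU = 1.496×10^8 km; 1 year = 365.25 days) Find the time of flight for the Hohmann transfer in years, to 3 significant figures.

In km: r₁ = 7.75 × 1.496×10^8 = 1.1594×10^9 km; r₂ = 1.65 × 1.496×10^8 = 2.4684×10^8 km.
The Hohmann ellipse has a_t = (r₁ + r₂)/2 = 7.0312×10^8 km.
Transfer time t = π√(a_t³/μ) = π√((7.0312×10^8)³ / 1.327×10^11) = 1.608×10^8 s.
Converting: 1.608×10^8 s ÷ 3.15576×10^7 s/year (365.25 × 86400) = 5.10 years.

t = 5.10 years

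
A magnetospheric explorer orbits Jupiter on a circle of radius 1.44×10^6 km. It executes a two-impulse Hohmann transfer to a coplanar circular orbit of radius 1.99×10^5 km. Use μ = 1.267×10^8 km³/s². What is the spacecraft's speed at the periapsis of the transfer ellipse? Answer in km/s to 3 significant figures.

v = 33.4 km/s

The Hohmann ellipse has a_t = (r₁ + r₂)/2 = 8.195×10^5 km.
At periapsis, r = 1.990×10^5 km.
Applying v² = μ(2/r − 1/a_t): v = 33.45 km/s.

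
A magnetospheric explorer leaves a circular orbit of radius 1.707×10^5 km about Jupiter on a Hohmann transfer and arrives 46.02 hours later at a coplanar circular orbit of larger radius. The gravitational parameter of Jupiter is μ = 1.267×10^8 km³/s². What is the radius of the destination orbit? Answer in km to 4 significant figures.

r₂ = 1.242×10^6 km

Transfer time t = 46.02 hours = 1.65672×10^5 s, and t = π√(a_t³/μ).
So a_t = (μ t²/π²)^(1/3) = (1.267×10^8 × (1.65672×10^5)² / π²)^(1/3) = 7.0630×10^5 km.
Since a_t = (r₁ + r₂)/2, r₂ = 2a_t − r₁ = 2×7.0630×10^5 − 1.707×10^5 = 1.2419×10^6 km.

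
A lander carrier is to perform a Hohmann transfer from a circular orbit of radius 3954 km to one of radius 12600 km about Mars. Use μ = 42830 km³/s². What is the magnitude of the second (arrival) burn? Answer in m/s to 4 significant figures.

Δv₂ = 569.4 m/s

Transfer-ellipse semi-major axis a_t = (r₁ + r₂)/2 = (3954 + 12600)/2 = 8277 km.
On the circular orbit at r = 12600 km, v_c = √(μ/r) = 1.8437 km/s.
Vis-viva on the transfer ellipse at r = 12600 km gives v_t = √[μ(2/r − 1/a_t)] = 1.2743 km/s.
Δv₂ = |v_t − v_c| = |1.2743 − 1.8437| = 0.5694 km/s.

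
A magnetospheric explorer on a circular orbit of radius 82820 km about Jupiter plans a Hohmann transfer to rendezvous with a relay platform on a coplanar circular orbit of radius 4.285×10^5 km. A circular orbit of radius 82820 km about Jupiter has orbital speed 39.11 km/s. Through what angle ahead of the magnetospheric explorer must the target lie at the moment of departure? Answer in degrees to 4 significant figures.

From the circular-orbit relation v² = μ/r at r = 82820 km: μ = v²r = (39.11)² × 82820 = 1.26681×10^8 km³/s².
Semi-major axis of the transfer orbit: a_t = (82820 + 4.285×10^5)/2 = 2.5566×10^5 km.
Transfer time t = π√(a_t³/μ) = 36082 s.
The target's mean motion on its circular orbit is ω₂ = √(μ/r₂³) = 4.0126×10^-5 rad/s.
Angle swept by the target during transfer: ω₂·t = 1.4478 rad = 82.95°.
Arrival is 180° from departure on the ellipse, so φ = 180° − 82.95° = 97.05°.

φ = 97.05°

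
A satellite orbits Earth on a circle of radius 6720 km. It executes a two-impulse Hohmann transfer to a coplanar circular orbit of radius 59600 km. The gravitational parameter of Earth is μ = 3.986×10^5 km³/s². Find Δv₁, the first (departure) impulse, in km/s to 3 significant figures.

The Hohmann ellipse has a_t = (r₁ + r₂)/2 = 33160 km.
On the circular orbit at r = 6720 km, v_c = √(μ/r) = 7.70165 km/s.
Vis-viva on the transfer ellipse at r = 6720 km gives v_t = √[μ(2/r − 1/a_t)] = 10.3252 km/s.
Δv₁ = |v_t − v_c| = |10.3252 − 7.70165| = 2.624 km/s.

Δv₁ = 2.62 km/s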